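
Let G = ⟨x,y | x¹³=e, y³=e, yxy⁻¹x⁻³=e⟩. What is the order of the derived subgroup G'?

G' = [G, G] is generated by all commutators. The generator-pair commutators are: [x, y] = x¹¹.
The subgroup they normally generate is {e, x, x², x³, x⁴, x⁵, x⁶, x⁷, x⁸, x⁹, x¹⁰, x¹¹, x¹²}, of order 13.
Check: |G/G'| = 39/13 = 3 is the order of the abelianisation.

Answer: 13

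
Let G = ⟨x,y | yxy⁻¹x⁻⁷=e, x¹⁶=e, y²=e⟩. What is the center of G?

An element z ∈ Z(G) iff z commutes with every generator.
For example x⁸ is central: (x⁸)·x = x⁹ = x·(x⁸); (x⁸)·y = x⁸y = y·(x⁸).
Whereas x ∉ Z(G) since x·y = xy ≠ x⁷y = y·x.
Checking each of the 32 elements this way gives Z(G) = {e, x⁸}, of order 2.

Answer: {e, x⁸}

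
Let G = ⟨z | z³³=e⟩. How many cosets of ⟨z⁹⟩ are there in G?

First find ord(z⁹) by computing successive powers:
  (z⁹)¹ = z⁹, (z⁹)² = z¹⁸, (z⁹)³ = z²⁷, (z⁹)⁴ = z³, (z⁹)⁵ = z¹², (z⁹)⁶ = z²¹, (z⁹)⁷ = z³⁰, (z⁹)⁸ = z⁶, (z⁹)⁹ = z¹⁵, (z⁹)¹⁰ = z²⁴, (z⁹)¹¹ = e.
So |⟨z⁹⟩| = ord(z⁹) = 11. With |G| = 33, by Lagrange [G : ⟨z⁹⟩] = 33/11 = 3.

Answer: 3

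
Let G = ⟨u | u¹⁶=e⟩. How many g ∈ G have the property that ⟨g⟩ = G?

G is cyclic of order 16. An element generates G iff its order is 16, and a cyclic group of order 16 has exactly φ(16) = 8 such elements.

Answer: 8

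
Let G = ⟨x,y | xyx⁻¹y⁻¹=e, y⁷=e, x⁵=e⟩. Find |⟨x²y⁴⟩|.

|⟨x²y⁴⟩| equals the order of x²y⁴. Compute successive powers until reaching e:
  (x²y⁴)¹ = x²y⁴, (x²y⁴)² = x⁴y, (x²y⁴)³ = xy⁵, (x²y⁴)⁴ = x³y², (x²y⁴)⁵ = y⁶, (x²y⁴)⁶ = x²y³, (x²y⁴)⁷ = x⁴, (x²y⁴)⁸ = xy⁴, (x²y⁴)⁹ = x³y, (x²y⁴)¹⁰ = y⁵, (x²y⁴)¹¹ = x²y², (x²y⁴)¹² = x⁴y⁶, (x²y⁴)¹³ = xy³, (x²y⁴)¹⁴ = x³, (x²y⁴)¹⁵ = y⁴, (x²y⁴)¹⁶ = x²y, (x²y⁴)¹⁷ = x⁴y⁵, (x²y⁴)¹⁸ = xy², (x²y⁴)¹⁹ = x³y⁶, (x²y⁴)²⁰ = y³, (x²y⁴)²¹ = x², (x²y⁴)²² = x⁴y⁴, (x²y⁴)²³ = xy, (x²y⁴)²⁴ = x³y⁵, (x²y⁴)²⁵ = y², (x²y⁴)²⁶ = x²y⁶, (x²y⁴)²⁷ = x⁴y³, (x²y⁴)²⁸ = x, (x²y⁴)²⁹ = x³y⁴, (x²y⁴)³⁰ = y, (x²y⁴)³¹ = x²y⁵, (x²y⁴)³² = x⁴y², (x²y⁴)³³ = xy⁶, (x²y⁴)³⁴ = x³y³, (x²y⁴)³⁵ = e.
The smallest positive k with (x²y⁴)ᵏ = e is 35, so |⟨x²y⁴⟩| = 35.

Answer: 35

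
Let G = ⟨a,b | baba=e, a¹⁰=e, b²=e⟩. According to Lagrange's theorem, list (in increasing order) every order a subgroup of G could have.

|G| = 20 = 2² · 5. By Lagrange's theorem the order of any subgroup divides 20; the divisors of 20 are 1, 2, 4, 5, 10, 20.

Answer: 1, 2, 4, 5, 10, 20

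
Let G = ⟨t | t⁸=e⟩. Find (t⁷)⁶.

Compute successive powers of (t⁷), reducing at each step:
  (t⁷)²: (t⁷) · t⁷ = t⁶
  (t⁷)³: (t⁶) · t⁷ = t⁵
  (t⁷)⁴: (t⁵) · t⁷ = t⁴
  (t⁷)⁵: (t⁴) · t⁷ = t³
  (t⁷)⁶: (t³) · t⁷ = t²

Answer: t²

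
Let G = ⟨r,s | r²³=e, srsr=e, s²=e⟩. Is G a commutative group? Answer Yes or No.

r·s = rs but s·r = r²²s, so r·s ≠ s·r and G is not abelian.

Answer: No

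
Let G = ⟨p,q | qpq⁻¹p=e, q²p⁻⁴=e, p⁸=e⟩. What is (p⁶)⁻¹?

The order of (p⁶) is 4 (smallest k with (p⁶)ᵏ = e), so (p⁶)⁻¹ = (p⁶)³ = p².
Check: (p⁶) · (p²) → (p⁶) · p² = e, giving e as required.

Answer: p²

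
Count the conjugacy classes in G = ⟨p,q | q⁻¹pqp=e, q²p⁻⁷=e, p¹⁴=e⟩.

The conjugacy classes (representative and size) are:
  [e] (size 1), [p¹³] (size 2), [p¹²] (size 2), [p¹¹] (size 2), [p⁴] (size 2), [p⁵] (size 2), [p⁸] (size 2), [p⁷] (size 1), [p⁵q⁻¹] (size 7), [p⁵q] (size 7).
Class equation: 1 + 2 + 2 + 2 + 2 + 2 + 2 + 1 + 7 + 7 = 28 = |G|. So G has 10 conjugacy classes.

Answer: 10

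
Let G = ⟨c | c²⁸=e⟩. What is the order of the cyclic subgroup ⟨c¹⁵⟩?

|⟨c¹⁵⟩| equals the order of c¹⁵. Compute successive powers until reaching e:
  (c¹⁵)¹ = c¹⁵, (c¹⁵)² = c², (c¹⁵)³ = c¹⁷, (c¹⁵)⁴ = c⁴, (c¹⁵)⁵ = c¹⁹, (c¹⁵)⁶ = c⁶, (c¹⁵)⁷ = c²¹, (c¹⁵)⁸ = c⁸, (c¹⁵)⁹ = c²³, (c¹⁵)¹⁰ = c¹⁰, (c¹⁵)¹¹ = c²⁵, (c¹⁵)¹² = c¹², (c¹⁵)¹³ = c²⁷, (c¹⁵)¹⁴ = c¹⁴, (c¹⁵)¹⁵ = c, (c¹⁵)¹⁶ = c¹⁶, (c¹⁵)¹⁷ = c³, (c¹⁵)¹⁸ = c¹⁸, (c¹⁵)¹⁹ = c⁵, (c¹⁵)²⁰ = c²⁰, (c¹⁵)²¹ = c⁷, (c¹⁵)²² = c²², (c¹⁵)²³ = c⁹, (c¹⁵)²⁴ = c²⁴, (c¹⁵)²⁵ = c¹¹, (c¹⁵)²⁶ = c²⁶, (c¹⁵)²⁷ = c¹³, (c¹⁵)²⁸ = e.
The smallest positive k with (c¹⁵)ᵏ = e is 28, so |⟨c¹⁵⟩| = 28.

Answer: 28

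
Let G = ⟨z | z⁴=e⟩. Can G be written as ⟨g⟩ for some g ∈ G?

|G| = 4. The element z has order 4 (its powers give 4 distinct elements), so ⟨z⟩ = G and G is cyclic.

Answer: Yes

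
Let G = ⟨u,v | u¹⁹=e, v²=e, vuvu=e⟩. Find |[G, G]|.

G' = [G, G] is generated by all commutators. The generator-pair commutators are: [u, v] = u².
The subgroup they normally generate is {e, u, u², u³, u⁴, u⁵, u⁶, u⁷, u⁸, u⁹, u¹⁰, u¹¹, u¹², u¹³, u¹⁴, u¹⁵, u¹⁶, u¹⁷, u¹⁸}, of order 19.
Check: |G/G'| = 38/19 = 2 is the order of the abelianisation.

Answer: 19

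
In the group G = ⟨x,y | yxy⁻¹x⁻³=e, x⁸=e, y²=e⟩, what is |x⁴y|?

Compute successive powers until reaching e:
  (x⁴y)¹ = x⁴y, (x⁴y)² = e.
The smallest positive k with (x⁴y)ᵏ = e is 2.

Answer: 2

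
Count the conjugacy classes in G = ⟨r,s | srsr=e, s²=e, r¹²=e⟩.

The conjugacy classes (representative and size) are:
  [e] (size 1), [r¹¹] (size 2), [r²] (size 2), [r⁹] (size 2), [r⁴] (size 2), [r⁵] (size 2), [r⁶] (size 1), [s] (size 6), [rs] (size 6).
Class equation: 1 + 2 + 2 + 2 + 2 + 2 + 1 + 6 + 6 = 24 = |G|. So G has 9 conjugacy classes.

Answer: 9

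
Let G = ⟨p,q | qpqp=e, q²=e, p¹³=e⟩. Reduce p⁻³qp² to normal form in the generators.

Multiply left to right, reducing at each step:
  (p¹⁰) · q = p¹⁰q
  (p¹⁰q) · p² = p⁸q

Answer: p⁸q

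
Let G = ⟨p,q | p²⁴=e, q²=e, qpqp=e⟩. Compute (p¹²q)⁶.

Compute successive powers of (p¹²q), reducing at each step:
  (p¹²q)²: (p¹²q) · p¹² = q;   q · q = e
  (p¹²q)³: e · p¹² = p¹²;   (p¹²) · q = p¹²q
  (p¹²q)⁴: (p¹²q) · p¹² = q;   q · q = e
  (p¹²q)⁵: e · p¹² = p¹²;   (p¹²) · q = p¹²q
  (p¹²q)⁶: (p¹²q) · p¹² = q;   q · q = e

Answer: e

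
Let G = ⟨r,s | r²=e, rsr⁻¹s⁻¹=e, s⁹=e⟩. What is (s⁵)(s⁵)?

Compute (s⁵) · (s⁵) by multiplying left to right and reducing via the relations at each step:
  (s⁵) · s⁵ = s

Answer: s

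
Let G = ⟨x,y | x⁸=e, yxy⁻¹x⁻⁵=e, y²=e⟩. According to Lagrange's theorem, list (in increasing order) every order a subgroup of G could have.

|G| = 16 = 2⁴. By Lagrange's theorem the order of any subgroup divides 16; the divisors of 16 are 1, 2, 4, 8, 16.

Answer: 1, 2, 4, 8, 16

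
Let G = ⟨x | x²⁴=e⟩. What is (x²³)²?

Compute successive powers of (x²³), reducing at each step:
  (x²³)²: (x²³) · x²³ = x²²

Answer: x²²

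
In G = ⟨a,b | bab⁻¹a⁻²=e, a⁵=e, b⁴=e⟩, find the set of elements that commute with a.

⟨a⟩ ⊆ C_G(a) since powers of a commute with a; so |C_G(a)| ≥ |⟨a⟩| = 5.
By orbit–stabilizer, |C_G(a)| = |G| / |conj. class of a| = 20 / 4 = 5.
The 5 elements commuting with a are {e, a, a², a³, a⁴}.

Answer: {e, a, a², a³, a⁴}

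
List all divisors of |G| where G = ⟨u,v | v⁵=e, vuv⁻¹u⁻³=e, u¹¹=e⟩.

|G| = 55 = 5 · 11. By Lagrange's theorem the order of any subgroup divides 55; the divisors of 55 are 1, 5, 11, 55.

Answer: 1, 5, 11, 55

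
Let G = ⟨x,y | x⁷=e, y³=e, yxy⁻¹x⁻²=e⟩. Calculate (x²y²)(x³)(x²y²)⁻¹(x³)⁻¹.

[(x²y²), (x³)] = (x²y²)·(x³)·(x²y²)⁻¹·(x³)⁻¹.
  (x²y²) · (x³) = y²
  (y²) · (x³y) = x⁵
  (x⁵) · (x⁴) = x²

Answer: x²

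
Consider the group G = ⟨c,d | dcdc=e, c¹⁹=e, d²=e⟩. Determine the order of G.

Enumerate words in the generators, reducing via the relations: the distinct elements are
  {c, d, e, cd, c², c³, c⁴, c⁵, c⁶, c⁷, c⁸, c⁹, c²d, c³d, c¹², c¹³, c¹¹, c¹⁰, c¹⁴, c¹⁵, c¹⁶, c¹⁷, c¹⁸, c⁴d, c⁵d, c⁶d, c⁷d, c⁸d, c⁹d, c¹²d, c¹³d, c¹¹d, c¹⁰d, c¹⁴d, c¹⁵d, c¹⁶d, c¹⁷d, c¹⁸d}.
No further products give new elements, so |G| = 38.

Answer: 38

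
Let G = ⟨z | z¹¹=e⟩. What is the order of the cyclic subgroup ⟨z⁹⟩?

|⟨z⁹⟩| equals the order of z⁹. Compute successive powers until reaching e:
  (z⁹)¹ = z⁹, (z⁹)² = z⁷, (z⁹)³ = z⁵, (z⁹)⁴ = z³, (z⁹)⁵ = z, (z⁹)⁶ = z¹⁰, (z⁹)⁷ = z⁸, (z⁹)⁸ = z⁶, (z⁹)⁹ = z⁴, (z⁹)¹⁰ = z², (z⁹)¹¹ = e.
The smallest positive k with (z⁹)ᵏ = e is 11, so |⟨z⁹⟩| = 11.

Answer: 11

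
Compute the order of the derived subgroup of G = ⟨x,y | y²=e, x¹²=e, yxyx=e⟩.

G' = [G, G] is generated by all commutators. The generator-pair commutators are: [x, y] = x².
The subgroup they normally generate is {e, x², x⁴, x⁶, x⁸, x¹⁰}, of order 6.
Check: |G/G'| = 24/6 = 4 is the order of the abelianisation.

Answer: 6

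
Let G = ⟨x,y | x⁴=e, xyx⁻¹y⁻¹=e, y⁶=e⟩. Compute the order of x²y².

Compute successive powers until reaching e:
  (x²y²)¹ = x²y², (x²y²)² = y⁴, (x²y²)³ = x², (x²y²)⁴ = y², (x²y²)⁵ = x²y⁴, (x²y²)⁶ = e.
The smallest positive k with (x²y²)ᵏ = e is 6.

Answer: 6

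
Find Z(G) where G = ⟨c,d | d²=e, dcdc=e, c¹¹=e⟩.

An element z ∈ Z(G) iff z commutes with every generator.
For example e is central: e·c = c = c·e; e·d = d = d·e.
Whereas c ∉ Z(G) since c·d = cd ≠ c¹⁰d = d·c.
Checking each of the 22 elements this way gives Z(G) = {e}, of order 1.

Answer: {e}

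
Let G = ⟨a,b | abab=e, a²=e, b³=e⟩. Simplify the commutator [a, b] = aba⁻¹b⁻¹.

[a, b] = a·b·a⁻¹·b⁻¹.
  a · b = ab
  (ab) · a = b²
  (b²) · (b²) = b

Answer: b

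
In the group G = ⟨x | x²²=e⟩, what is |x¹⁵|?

Compute successive powers until reaching e:
  (x¹⁵)¹ = x¹⁵, (x¹⁵)² = x⁸, (x¹⁵)³ = x, (x¹⁵)⁴ = x¹⁶, (x¹⁵)⁵ = x⁹, (x¹⁵)⁶ = x², (x¹⁵)⁷ = x¹⁷, (x¹⁵)⁸ = x¹⁰, (x¹⁵)⁹ = x³, (x¹⁵)¹⁰ = x¹⁸, (x¹⁵)¹¹ = x¹¹, (x¹⁵)¹² = x⁴, (x¹⁵)¹³ = x¹⁹, (x¹⁵)¹⁴ = x¹², (x¹⁵)¹⁵ = x⁵, (x¹⁵)¹⁶ = x²⁰, (x¹⁵)¹⁷ = x¹³, (x¹⁵)¹⁸ = x⁶, (x¹⁵)¹⁹ = x²¹, (x¹⁵)²⁰ = x¹⁴, (x¹⁵)²¹ = x⁷, (x¹⁵)²² = e.
The smallest positive k with (x¹⁵)ᵏ = e is 22.

Answer: 22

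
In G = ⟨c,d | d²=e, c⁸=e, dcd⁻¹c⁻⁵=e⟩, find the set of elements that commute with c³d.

⟨c³d⟩ ⊆ C_G(c³d) since powers of c³d commute with c³d; so |C_G(c³d)| ≥ |⟨c³d⟩| = 8.
By orbit–stabilizer, |C_G(c³d)| = |G| / |conj. class of c³d| = 16 / 2 = 8.
The 8 elements commuting with c³d are {e, c², c⁴, c⁶, c⁵d, cd, c⁷d, c³d}.

Answer: {e, c², c⁴, c⁶, c⁵d, cd, c⁷d, c³d}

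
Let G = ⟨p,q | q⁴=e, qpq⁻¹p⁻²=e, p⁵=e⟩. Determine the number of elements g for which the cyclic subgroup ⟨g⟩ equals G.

⟨g⟩ = G would require ord(g) = |G| = 20, but the maximum element order in G is 5 < 20. So G is not cyclic and no single element generates it: the count is 0.

Answer: 0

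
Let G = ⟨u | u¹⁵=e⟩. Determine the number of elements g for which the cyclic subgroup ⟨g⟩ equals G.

G is cyclic of order 15. An element generates G iff its order is 15, and a cyclic group of order 15 has exactly φ(15) = 8 such elements.

Answer: 8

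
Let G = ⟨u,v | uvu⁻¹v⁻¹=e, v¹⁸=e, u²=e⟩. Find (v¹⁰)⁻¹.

The order of (v¹⁰) is 9 (smallest k with (v¹⁰)ᵏ = e), so (v¹⁰)⁻¹ = (v¹⁰)⁸ = v⁸.
Check: (v¹⁰) · (v⁸) → (v¹⁰) · v⁸ = e, giving e as required.

Answer: v⁸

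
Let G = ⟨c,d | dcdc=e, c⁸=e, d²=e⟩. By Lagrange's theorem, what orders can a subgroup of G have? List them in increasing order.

|G| = 16 = 2⁴. By Lagrange's theorem the order of any subgroup divides 16; the divisors of 16 are 1, 2, 4, 8, 16.

Answer: 1, 2, 4, 8, 16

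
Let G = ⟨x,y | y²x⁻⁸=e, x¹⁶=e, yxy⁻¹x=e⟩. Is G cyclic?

Every cyclic group is abelian. But x·y = xy while y·x = x⁷y⁻¹, so x·y ≠ y·x and G is not abelian. Hence G is not cyclic.

Answer: No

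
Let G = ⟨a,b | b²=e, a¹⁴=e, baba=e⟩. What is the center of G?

An element z ∈ Z(G) iff z commutes with every generator.
For example a⁷ is central: (a⁷)·a = a⁸ = a·(a⁷); (a⁷)·b = a⁷b = b·(a⁷).
Whereas a ∉ Z(G) since a·b = ab ≠ a¹³b = b·a.
Checking each of the 28 elements this way gives Z(G) = {e, a⁷}, of order 2.

Answer: {e, a⁷}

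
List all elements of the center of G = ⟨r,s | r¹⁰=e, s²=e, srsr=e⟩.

An element z ∈ Z(G) iff z commutes with every generator.
For example r⁵ is central: (r⁵)·r = r⁶ = r·(r⁵); (r⁵)·s = r⁵s = s·(r⁵).
Whereas r ∉ Z(G) since r·s = rs ≠ r⁹s = s·r.
Checking each of the 20 elements this way gives Z(G) = {e, r⁵}, of order 2.

Answer: {e, r⁵}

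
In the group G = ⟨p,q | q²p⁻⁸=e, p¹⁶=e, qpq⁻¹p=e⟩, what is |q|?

Compute successive powers until reaching e:
  q¹ = q, q² = p⁸, q³ = q⁻¹, q⁴ = e.
The smallest positive k with qᵏ = e is 4.

Answer: 4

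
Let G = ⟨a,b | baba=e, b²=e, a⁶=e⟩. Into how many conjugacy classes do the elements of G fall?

The conjugacy classes (representative and size) are:
  [e] (size 1), [a⁵] (size 2), [a⁴] (size 2), [a³] (size 1), [b] (size 3), [a³b] (size 3).
Class equation: 1 + 2 + 2 + 1 + 3 + 3 = 12 = |G|. So G has 6 conjugacy classes.

Answer: 6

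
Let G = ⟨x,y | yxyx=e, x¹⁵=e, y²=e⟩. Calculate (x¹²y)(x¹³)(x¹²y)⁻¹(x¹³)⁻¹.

[(x¹²y), (x¹³)] = (x¹²y)·(x¹³)·(x¹²y)⁻¹·(x¹³)⁻¹.
  (x¹²y) · (x¹³) = x¹⁴y
  (x¹⁴y) · (x¹²y) = x²
  (x²) · (x²) = x⁴

Answer: x⁴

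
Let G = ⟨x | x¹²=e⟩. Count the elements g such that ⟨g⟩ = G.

G is cyclic of order 12. An element generates G iff its order is 12, and a cyclic group of order 12 has exactly φ(12) = 4 such elements.

Answer: 4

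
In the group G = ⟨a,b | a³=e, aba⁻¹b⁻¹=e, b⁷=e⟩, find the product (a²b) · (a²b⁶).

Compute (a²b) · (a²b⁶) by multiplying left to right and reducing via the relations at each step:
  (a²b) · a² = ab
  (ab) · b⁶ = a

Answer: a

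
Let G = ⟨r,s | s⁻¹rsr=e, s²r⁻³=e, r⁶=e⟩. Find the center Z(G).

An element z ∈ Z(G) iff z commutes with every generator.
For example r³ is central: (r³)·r = r⁴ = r·(r³); (r³)·s = s⁻¹ = s·(r³).
Whereas r ∉ Z(G) since r·s = rs ≠ r²s⁻¹ = s·r.
Checking each of the 12 elements this way gives Z(G) = {e, r³}, of order 2.

Answer: {e, r³}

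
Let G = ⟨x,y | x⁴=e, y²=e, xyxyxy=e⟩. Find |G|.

Enumerate words in the generators, reducing via the relations: the distinct elements are
  {e, x, y, xy, x², x³, yx, xyx, x²y, x³y, yx², yx³, xyx², xyx³, x²yx, x³yx, yx²y, xyx²y, x²yx², x²yx³, x³yx², x³yx³, x²yx²y, x³yx²y}.
No further products give new elements, so |G| = 24.

Answer: 24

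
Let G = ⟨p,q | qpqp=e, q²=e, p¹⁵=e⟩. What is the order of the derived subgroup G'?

G' = [G, G] is generated by all commutators. The generator-pair commutators are: [p, q] = p².
The subgroup they normally generate is {e, p, p², p³, p⁴, p⁵, p⁶, p⁷, p⁸, p⁹, p¹⁰, p¹¹, p¹², p¹³, p¹⁴}, of order 15.
Check: |G/G'| = 30/15 = 2 is the order of the abelianisation.

Answer: 15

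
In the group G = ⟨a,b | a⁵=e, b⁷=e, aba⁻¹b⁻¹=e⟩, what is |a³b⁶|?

Compute successive powers until reaching e:
  (a³b⁶)¹ = a³b⁶, (a³b⁶)² = ab⁵, (a³b⁶)³ = a⁴b⁴, (a³b⁶)⁴ = a²b³, (a³b⁶)⁵ = b², (a³b⁶)⁶ = a³b, (a³b⁶)⁷ = a, (a³b⁶)⁸ = a⁴b⁶, (a³b⁶)⁹ = a²b⁵, (a³b⁶)¹⁰ = b⁴, (a³b⁶)¹¹ = a³b³, (a³b⁶)¹² = ab², (a³b⁶)¹³ = a⁴b, (a³b⁶)¹⁴ = a², (a³b⁶)¹⁵ = b⁶, (a³b⁶)¹⁶ = a³b⁵, (a³b⁶)¹⁷ = ab⁴, (a³b⁶)¹⁸ = a⁴b³, (a³b⁶)¹⁹ = a²b², (a³b⁶)²⁰ = b, (a³b⁶)²¹ = a³, (a³b⁶)²² = ab⁶, (a³b⁶)²³ = a⁴b⁵, (a³b⁶)²⁴ = a²b⁴, (a³b⁶)²⁵ = b³, (a³b⁶)²⁶ = a³b², (a³b⁶)²⁷ = ab, (a³b⁶)²⁸ = a⁴, (a³b⁶)²⁹ = a²b⁶, (a³b⁶)³⁰ = b⁵, (a³b⁶)³¹ = a³b⁴, (a³b⁶)³² = ab³, (a³b⁶)³³ = a⁴b², (a³b⁶)³⁴ = a²b, (a³b⁶)³⁵ = e.
The smallest positive k with (a³b⁶)ᵏ = e is 35.

Answer: 35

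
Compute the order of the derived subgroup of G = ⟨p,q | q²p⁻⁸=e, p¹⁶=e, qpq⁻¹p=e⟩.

G' = [G, G] is generated by all commutators. The generator-pair commutators are: [p, q] = p².
The subgroup they normally generate is {e, p², p⁴, p⁶, p⁸, p¹⁰, p¹², p¹⁴}, of order 8.
Check: |G/G'| = 32/8 = 4 is the order of the abelianisation.

Answer: 8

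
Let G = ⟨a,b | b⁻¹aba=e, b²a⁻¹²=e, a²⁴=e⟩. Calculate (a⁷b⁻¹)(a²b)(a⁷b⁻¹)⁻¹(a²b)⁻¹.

[(a⁷b⁻¹), (a²b)] = (a⁷b⁻¹)·(a²b)·(a⁷b⁻¹)⁻¹·(a²b)⁻¹.
  (a⁷b⁻¹) · (a²b) = a⁵
  (a⁵) · (a⁷b) = b⁻¹
  (b⁻¹) · (a²b⁻¹) = a¹⁰

Answer: a¹⁰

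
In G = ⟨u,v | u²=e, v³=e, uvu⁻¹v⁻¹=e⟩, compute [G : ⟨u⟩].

First find ord(u) by computing successive powers:
  u¹ = u, u² = e.
So |⟨u⟩| = ord(u) = 2. With |G| = 6, by Lagrange [G : ⟨u⟩] = 6/2 = 3.

Answer: 3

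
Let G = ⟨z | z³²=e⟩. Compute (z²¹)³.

Compute successive powers of (z²¹), reducing at each step:
  (z²¹)²: (z²¹) · z²¹ = z¹⁰
  (z²¹)³: (z¹⁰) · z²¹ = z³¹

Answer: z³¹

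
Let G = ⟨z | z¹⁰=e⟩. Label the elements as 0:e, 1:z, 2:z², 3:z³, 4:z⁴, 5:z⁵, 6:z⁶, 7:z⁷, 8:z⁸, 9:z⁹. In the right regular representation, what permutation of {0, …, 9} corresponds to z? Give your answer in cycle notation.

(0 1 2 3 4 5 6 7 8 9)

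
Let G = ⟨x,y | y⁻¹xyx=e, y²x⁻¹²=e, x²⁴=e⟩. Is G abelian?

x·y = xy but y·x = x¹¹y⁻¹, so x·y ≠ y·x and G is not abelian.

Answer: No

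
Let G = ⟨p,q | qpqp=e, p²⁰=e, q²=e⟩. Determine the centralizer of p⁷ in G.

⟨p⁷⟩ ⊆ C_G(p⁷) since powers of p⁷ commute with p⁷; so |C_G(p⁷)| ≥ |⟨p⁷⟩| = 20.
By orbit–stabilizer, |C_G(p⁷)| = |G| / |conj. class of p⁷| = 40 / 2 = 20.
The 20 elements commuting with p⁷ are {e, p, p², p³, p⁴, p⁵, p⁶, p⁷, p⁸, p⁹, p¹⁰, p¹¹, p¹², p¹³, p¹⁴, p¹⁵, p¹⁶, p¹⁷, p¹⁸, p¹⁹}.

Answer: {e, p, p², p³, p⁴, p⁵, p⁶, p⁷, p⁸, p⁹, p¹⁰, p¹¹, p¹², p¹³, p¹⁴, p¹⁵, p¹⁶, p¹⁷, p¹⁸, p¹⁹}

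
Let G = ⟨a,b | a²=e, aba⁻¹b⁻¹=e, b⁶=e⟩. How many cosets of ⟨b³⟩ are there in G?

First find ord(b³) by computing successive powers:
  (b³)¹ = b³, (b³)² = e.
So |⟨b³⟩| = ord(b³) = 2. With |G| = 12, by Lagrange [G : ⟨b³⟩] = 12/2 = 6.

Answer: 6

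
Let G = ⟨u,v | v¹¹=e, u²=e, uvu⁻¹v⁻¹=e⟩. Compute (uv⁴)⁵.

Compute successive powers of (uv⁴), reducing at each step:
  (uv⁴)²: (uv⁴) · u = v⁴;   (v⁴) · v⁴ = v⁸
  (uv⁴)³: (v⁸) · u = uv⁸;   (uv⁸) · v⁴ = uv
  (uv⁴)⁴: (uv) · u = v;   v · v⁴ = v⁵
  (uv⁴)⁵: (v⁵) · u = uv⁵;   (uv⁵) · v⁴ = uv⁹

Answer: uv⁹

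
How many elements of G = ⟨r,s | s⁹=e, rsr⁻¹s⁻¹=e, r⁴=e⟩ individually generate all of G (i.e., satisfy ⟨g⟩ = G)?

G is cyclic of order 36. An element generates G iff its order is 36, and a cyclic group of order 36 has exactly φ(36) = 12 such elements.

Answer: 12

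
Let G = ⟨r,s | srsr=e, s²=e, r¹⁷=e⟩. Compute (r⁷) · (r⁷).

Compute (r⁷) · (r⁷) by multiplying left to right and reducing via the relations at each step:
  (r⁷) · r⁷ = r¹⁴

Answer: r¹⁴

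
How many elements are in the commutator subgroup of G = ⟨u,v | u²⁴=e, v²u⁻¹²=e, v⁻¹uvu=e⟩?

G' = [G, G] is generated by all commutators. The generator-pair commutators are: [u, v] = u².
The subgroup they normally generate is {e, u², u⁴, u⁶, u⁸, u¹⁰, u¹², u¹⁴, u¹⁶, u¹⁸, u²⁰, u²²}, of order 12.
Check: |G/G'| = 48/12 = 4 is the order of the abelianisation.

Answer: 12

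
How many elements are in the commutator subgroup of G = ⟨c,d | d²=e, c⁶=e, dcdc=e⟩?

G' = [G, G] is generated by all commutators. The generator-pair commutators are: [c, d] = c².
The subgroup they normally generate is {e, c², c⁴}, of order 3.
Check: |G/G'| = 12/3 = 4 is the order of the abelianisation.

Answer: 3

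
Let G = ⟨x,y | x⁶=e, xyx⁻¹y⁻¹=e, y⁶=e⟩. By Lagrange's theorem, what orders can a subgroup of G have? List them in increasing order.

|G| = 36 = 2² · 3². By Lagrange's theorem the order of any subgroup divides 36; the divisors of 36 are 1, 2, 3, 4, 6, 9, 12, 18, 36.

Answer: 1, 2, 3, 4, 6, 9, 12, 18, 36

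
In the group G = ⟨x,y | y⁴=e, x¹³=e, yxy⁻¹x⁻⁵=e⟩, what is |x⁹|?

Compute successive powers until reaching e:
  (x⁹)¹ = x⁹, (x⁹)² = x⁵, (x⁹)³ = x, (x⁹)⁴ = x¹⁰, (x⁹)⁵ = x⁶, (x⁹)⁶ = x², (x⁹)⁷ = x¹¹, (x⁹)⁸ = x⁷, (x⁹)⁹ = x³, (x⁹)¹⁰ = x¹², (x⁹)¹¹ = x⁸, (x⁹)¹² = x⁴, (x⁹)¹³ = e.
The smallest positive k with (x⁹)ᵏ = e is 13.

Answer: 13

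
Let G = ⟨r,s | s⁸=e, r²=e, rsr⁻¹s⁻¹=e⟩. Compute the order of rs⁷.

Compute successive powers until reaching e:
  (rs⁷)¹ = rs⁷, (rs⁷)² = s⁶, (rs⁷)³ = rs⁵, (rs⁷)⁴ = s⁴, (rs⁷)⁵ = rs³, (rs⁷)⁶ = s², (rs⁷)⁷ = rs, (rs⁷)⁸ = e.
The smallest positive k with (rs⁷)ᵏ = e is 8.

Answer: 8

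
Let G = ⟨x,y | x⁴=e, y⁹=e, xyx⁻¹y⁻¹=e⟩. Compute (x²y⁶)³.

Compute successive powers of (x²y⁶), reducing at each step:
  (x²y⁶)²: (x²y⁶) · x² = y⁶;   (y⁶) · y⁶ = y³
  (x²y⁶)³: (y³) · x² = x²y³;   (x²y³) · y⁶ = x²

Answer: x²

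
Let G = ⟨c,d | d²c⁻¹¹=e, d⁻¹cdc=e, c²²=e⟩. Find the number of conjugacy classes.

The conjugacy classes (representative and size) are:
  [e] (size 1), [c²¹] (size 2), [c²] (size 2), [c³] (size 2), [c¹⁸] (size 2), [c¹⁷] (size 2), [c⁶] (size 2), [c⁷] (size 2), [c⁸] (size 2), [c¹³] (size 2), [c¹²] (size 2), [c¹¹] (size 1), [c¹⁰d] (size 11), [c⁷d] (size 11).
Class equation: 1 + 2 + 2 + 2 + 2 + 2 + 2 + 2 + 2 + 2 + 2 + 1 + 11 + 11 = 44 = |G|. So G has 14 conjugacy classes.

Answer: 14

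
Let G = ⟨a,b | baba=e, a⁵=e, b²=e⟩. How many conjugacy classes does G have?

The conjugacy classes (representative and size) are:
  [e] (size 1), [a] (size 2), [a²] (size 2), [b] (size 5).
Class equation: 1 + 2 + 2 + 5 = 10 = |G|. So G has 4 conjugacy classes.

Answer: 4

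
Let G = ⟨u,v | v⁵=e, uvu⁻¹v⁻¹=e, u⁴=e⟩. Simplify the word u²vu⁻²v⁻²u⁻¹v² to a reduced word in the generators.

Multiply left to right, reducing at each step:
  (u²) · v = u²v
  (u²v) · u⁻² = v
  v · v⁻² = v⁴
  (v⁴) · u⁻¹ = u³v⁴
  (u³v⁴) · v² = u³v

Answer: u³v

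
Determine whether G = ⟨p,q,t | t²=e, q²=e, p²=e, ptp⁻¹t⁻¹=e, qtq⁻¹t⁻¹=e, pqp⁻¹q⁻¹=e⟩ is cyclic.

|G| = 8, but the maximum element order in G is 2 < 8. No single element generates all of G, so G is not cyclic.

Answer: No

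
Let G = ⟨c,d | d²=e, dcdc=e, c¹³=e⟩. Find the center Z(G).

An element z ∈ Z(G) iff z commutes with every generator.
For example e is central: e·c = c = c·e; e·d = d = d·e.
Whereas c ∉ Z(G) since c·d = cd ≠ c¹²d = d·c.
Checking each of the 26 elements this way gives Z(G) = {e}, of order 1.

Answer: {e}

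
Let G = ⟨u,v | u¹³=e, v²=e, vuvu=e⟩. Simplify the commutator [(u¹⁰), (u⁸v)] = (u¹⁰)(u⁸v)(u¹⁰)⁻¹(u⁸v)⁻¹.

[(u¹⁰), (u⁸v)] = (u¹⁰)·(u⁸v)·(u¹⁰)⁻¹·(u⁸v)⁻¹.
  (u¹⁰) · (u⁸v) = u⁵v
  (u⁵v) · (u³) = u²v
  (u²v) · (u⁸v) = u⁷

Answer: u⁷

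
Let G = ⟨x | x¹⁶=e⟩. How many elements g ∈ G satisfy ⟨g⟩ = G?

G is cyclic of order 16. An element generates G iff its order is 16, and a cyclic group of order 16 has exactly φ(16) = 8 such elements.

Answer: 8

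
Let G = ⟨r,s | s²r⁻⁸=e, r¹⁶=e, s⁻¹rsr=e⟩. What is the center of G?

An element z ∈ Z(G) iff z commutes with every generator.
For example r⁸ is central: (r⁸)·r = r⁹ = r·(r⁸); (r⁸)·s = s⁻¹ = s·(r⁸).
Whereas r ∉ Z(G) since r·s = rs ≠ r⁷s⁻¹ = s·r.
Checking each of the 32 elements this way gives Z(G) = {e, r⁸}, of order 2.

Answer: {e, r⁸}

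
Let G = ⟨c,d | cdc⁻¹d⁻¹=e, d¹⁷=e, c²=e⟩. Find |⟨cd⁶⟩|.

|⟨cd⁶⟩| equals the order of cd⁶. Compute successive powers until reaching e:
  (cd⁶)¹ = cd⁶, (cd⁶)² = d¹², (cd⁶)³ = cd, (cd⁶)⁴ = d⁷, (cd⁶)⁵ = cd¹³, (cd⁶)⁶ = d², (cd⁶)⁷ = cd⁸, (cd⁶)⁸ = d¹⁴, (cd⁶)⁹ = cd³, (cd⁶)¹⁰ = d⁹, (cd⁶)¹¹ = cd¹⁵, (cd⁶)¹² = d⁴, (cd⁶)¹³ = cd¹⁰, (cd⁶)¹⁴ = d¹⁶, (cd⁶)¹⁵ = cd⁵, (cd⁶)¹⁶ = d¹¹, (cd⁶)¹⁷ = c, (cd⁶)¹⁸ = d⁶, (cd⁶)¹⁹ = cd¹², (cd⁶)²⁰ = d, (cd⁶)²¹ = cd⁷, (cd⁶)²² = d¹³, (cd⁶)²³ = cd², (cd⁶)²⁴ = d⁸, (cd⁶)²⁵ = cd¹⁴, (cd⁶)²⁶ = d³, (cd⁶)²⁷ = cd⁹, (cd⁶)²⁸ = d¹⁵, (cd⁶)²⁹ = cd⁴, (cd⁶)³⁰ = d¹⁰, (cd⁶)³¹ = cd¹⁶, (cd⁶)³² = d⁵, (cd⁶)³³ = cd¹¹, (cd⁶)³⁴ = e.
The smallest positive k with (cd⁶)ᵏ = e is 34, so |⟨cd⁶⟩| = 34.

Answer: 34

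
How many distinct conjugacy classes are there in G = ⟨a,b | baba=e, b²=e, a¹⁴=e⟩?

The conjugacy classes (representative and size) are:
  [e] (size 1), [a¹³] (size 2), [a²] (size 2), [a³] (size 2), [a¹⁰] (size 2), [a⁵] (size 2), [a⁸] (size 2), [a⁷] (size 1), [a⁶b] (size 7), [a⁹b] (size 7).
Class equation: 1 + 2 + 2 + 2 + 2 + 2 + 2 + 1 + 7 + 7 = 28 = |G|. So G has 10 conjugacy classes.

Answer: 10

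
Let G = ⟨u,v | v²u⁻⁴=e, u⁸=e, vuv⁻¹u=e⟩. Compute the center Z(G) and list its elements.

An element z ∈ Z(G) iff z commutes with every generator.
For example u⁴ is central: (u⁴)·u = u⁵ = u·(u⁴); (u⁴)·v = v⁻¹ = v·(u⁴).
Whereas u ∉ Z(G) since u·v = uv ≠ u³v⁻¹ = v·u.
Checking each of the 16 elements this way gives Z(G) = {e, u⁴}, of order 2.

Answer: {e, u⁴}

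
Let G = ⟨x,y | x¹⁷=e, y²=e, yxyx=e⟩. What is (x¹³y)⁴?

Compute successive powers of (x¹³y), reducing at each step:
  (x¹³y)²: (x¹³y) · x¹³ = y;   y · y = e
  (x¹³y)³: e · x¹³ = x¹³;   (x¹³) · y = x¹³y
  (x¹³y)⁴: (x¹³y) · x¹³ = y;   y · y = e

Answer: e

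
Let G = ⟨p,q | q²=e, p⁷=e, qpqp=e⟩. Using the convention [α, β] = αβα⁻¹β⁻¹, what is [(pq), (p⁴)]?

[(pq), (p⁴)] = (pq)·(p⁴)·(pq)⁻¹·(p⁴)⁻¹.
  (pq) · (p⁴) = p⁴q
  (p⁴q) · (pq) = p³
  (p³) · (p³) = p⁶

Answer: p⁶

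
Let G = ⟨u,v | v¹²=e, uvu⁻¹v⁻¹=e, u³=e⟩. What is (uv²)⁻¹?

The order of (uv²) is 6 (smallest k with (uv²)ᵏ = e), so (uv²)⁻¹ = (uv²)⁵ = u²v¹⁰.
Check: (uv²) · (u²v¹⁰) → (uv²) · u² = v²;   (v²) · v¹⁰ = e, giving e as required.

Answer: u²v¹⁰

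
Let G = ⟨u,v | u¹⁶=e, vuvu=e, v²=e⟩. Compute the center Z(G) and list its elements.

An element z ∈ Z(G) iff z commutes with every generator.
For example u⁸ is central: (u⁸)·u = u⁹ = u·(u⁸); (u⁸)·v = u⁸v = v·(u⁸).
Whereas u ∉ Z(G) since u·v = uv ≠ u¹⁵v = v·u.
Checking each of the 32 elements this way gives Z(G) = {e, u⁸}, of order 2.

Answer: {e, u⁸}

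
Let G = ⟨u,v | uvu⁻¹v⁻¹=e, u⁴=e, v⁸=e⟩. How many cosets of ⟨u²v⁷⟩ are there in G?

First find ord(u²v⁷) by computing successive powers:
  (u²v⁷)¹ = u²v⁷, (u²v⁷)² = v⁶, (u²v⁷)³ = u²v⁵, (u²v⁷)⁴ = v⁴, (u²v⁷)⁵ = u²v³, (u²v⁷)⁶ = v², (u²v⁷)⁷ = u²v, (u²v⁷)⁸ = e.
So |⟨u²v⁷⟩| = ord(u²v⁷) = 8. With |G| = 32, by Lagrange [G : ⟨u²v⁷⟩] = 32/8 = 4.

Answer: 4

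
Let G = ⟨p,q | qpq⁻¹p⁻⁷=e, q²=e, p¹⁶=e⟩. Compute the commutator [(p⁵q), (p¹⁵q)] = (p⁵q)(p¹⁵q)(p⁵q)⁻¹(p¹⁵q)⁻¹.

[(p⁵q), (p¹⁵q)] = (p⁵q)·(p¹⁵q)·(p⁵q)⁻¹·(p¹⁵q)⁻¹.
  (p⁵q) · (p¹⁵q) = p¹⁴
  (p¹⁴) · (p¹³q) = p¹¹q
  (p¹¹q) · (p⁷q) = p¹²

Answer: p¹²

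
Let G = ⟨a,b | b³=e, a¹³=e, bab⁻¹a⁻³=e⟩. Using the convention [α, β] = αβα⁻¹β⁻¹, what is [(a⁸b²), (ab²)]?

[(a⁸b²), (ab²)] = (a⁸b²)·(ab²)·(a⁸b²)⁻¹·(ab²)⁻¹.
  (a⁸b²) · (ab²) = a⁴b
  (a⁴b) · (a²b) = a¹⁰b²
  (a¹⁰b²) · (a¹⁰b) = a⁹

Answer: a⁹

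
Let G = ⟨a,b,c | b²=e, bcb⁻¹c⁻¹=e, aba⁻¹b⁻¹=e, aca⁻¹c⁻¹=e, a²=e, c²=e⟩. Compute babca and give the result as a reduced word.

Multiply left to right, reducing at each step:
  b · a = ab
  (ab) · b = a
  a · c = ac
  (ac) · a = c

Answer: c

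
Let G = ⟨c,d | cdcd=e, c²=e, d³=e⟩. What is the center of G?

An element z ∈ Z(G) iff z commutes with every generator.
For example e is central: e·c = c = c·e; e·d = d = d·e.
Whereas c ∉ Z(G) since c·d = cd ≠ cd² = d·c.
Checking each of the 6 elements this way gives Z(G) = {e}, of order 1.

Answer: {e}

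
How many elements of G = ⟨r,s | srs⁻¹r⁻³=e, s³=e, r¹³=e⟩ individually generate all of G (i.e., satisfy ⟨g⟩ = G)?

⟨g⟩ = G would require ord(g) = |G| = 39, but the maximum element order in G is 13 < 39. So G is not cyclic and no single element generates it: the count is 0.

Answer: 0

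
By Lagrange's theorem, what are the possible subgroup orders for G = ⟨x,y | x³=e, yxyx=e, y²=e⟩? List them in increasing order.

|G| = 6 = 2 · 3. By Lagrange's theorem the order of any subgroup divides 6; the divisors of 6 are 1, 2, 3, 6.

Answer: 1, 2, 3, 6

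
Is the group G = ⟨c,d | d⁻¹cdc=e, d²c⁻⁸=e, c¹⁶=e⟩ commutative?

c·d = cd but d·c = c⁷d⁻¹, so c·d ≠ d·c and G is not abelian.

Answer: No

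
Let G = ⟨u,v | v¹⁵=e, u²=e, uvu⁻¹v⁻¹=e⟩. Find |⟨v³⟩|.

|⟨v³⟩| equals the order of v³. Compute successive powers until reaching e:
  (v³)¹ = v³, (v³)² = v⁶, (v³)³ = v⁹, (v³)⁴ = v¹², (v³)⁵ = e.
The smallest positive k with (v³)ᵏ = e is 5, so |⟨v³⟩| = 5.

Answer: 5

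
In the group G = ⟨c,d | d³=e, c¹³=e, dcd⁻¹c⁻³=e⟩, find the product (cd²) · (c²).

Compute (cd²) · (c²) by multiplying left to right and reducing via the relations at each step:
  (cd²) · c² = c⁶d²

Answer: c⁶d²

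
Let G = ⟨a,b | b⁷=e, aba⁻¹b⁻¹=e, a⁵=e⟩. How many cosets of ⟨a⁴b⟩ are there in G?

First find ord(a⁴b) by computing successive powers:
  (a⁴b)¹ = a⁴b, (a⁴b)² = a³b², (a⁴b)³ = a²b³, (a⁴b)⁴ = ab⁴, (a⁴b)⁵ = b⁵, (a⁴b)⁶ = a⁴b⁶, (a⁴b)⁷ = a³, (a⁴b)⁸ = a²b, (a⁴b)⁹ = ab², (a⁴b)¹⁰ = b³, (a⁴b)¹¹ = a⁴b⁴, (a⁴b)¹² = a³b⁵, (a⁴b)¹³ = a²b⁶, (a⁴b)¹⁴ = a, (a⁴b)¹⁵ = b, (a⁴b)¹⁶ = a⁴b², (a⁴b)¹⁷ = a³b³, (a⁴b)¹⁸ = a²b⁴, (a⁴b)¹⁹ = ab⁵, (a⁴b)²⁰ = b⁶, (a⁴b)²¹ = a⁴, (a⁴b)²² = a³b, (a⁴b)²³ = a²b², (a⁴b)²⁴ = ab³, (a⁴b)²⁵ = b⁴, (a⁴b)²⁶ = a⁴b⁵, (a⁴b)²⁷ = a³b⁶, (a⁴b)²⁸ = a², (a⁴b)²⁹ = ab, (a⁴b)³⁰ = b², (a⁴b)³¹ = a⁴b³, (a⁴b)³² = a³b⁴, (a⁴b)³³ = a²b⁵, (a⁴b)³⁴ = ab⁶, (a⁴b)³⁵ = e.
So |⟨a⁴b⟩| = ord(a⁴b) = 35. With |G| = 35, by Lagrange [G : ⟨a⁴b⟩] = 35/35 = 1.

Answer: 1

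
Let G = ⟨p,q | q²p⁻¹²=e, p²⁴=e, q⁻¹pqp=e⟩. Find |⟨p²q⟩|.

|⟨p²q⟩| equals the order of p²q. Compute successive powers until reaching e:
  (p²q)¹ = p²q, (p²q)² = p¹², (p²q)³ = p²q⁻¹, (p²q)⁴ = e.
The smallest positive k with (p²q)ᵏ = e is 4, so |⟨p²q⟩| = 4.

Answer: 4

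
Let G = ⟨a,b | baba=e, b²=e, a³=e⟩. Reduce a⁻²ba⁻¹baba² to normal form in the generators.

Multiply left to right, reducing at each step:
  a · b = ab
  (ab) · a⁻¹ = a²b
  (a²b) · b = a²
  (a²) · a = e
  e · b = b
  b · a² = ab

Answer: ab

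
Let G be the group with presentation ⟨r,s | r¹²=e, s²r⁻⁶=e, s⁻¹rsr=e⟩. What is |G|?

Enumerate words in the generators, reducing via the relations: the distinct elements are
  {e, r, s, rs, r², r³, r⁴, r⁵, r⁶, r⁷, r⁸, r⁹, r²s, r³s, r¹¹, r¹⁰, r⁴s, r⁵s, s⁻¹, rs⁻¹, r²s⁻¹, r³s⁻¹, r⁴s⁻¹, r⁵s⁻¹}.
No further products give new elements, so |G| = 24.

Answer: 24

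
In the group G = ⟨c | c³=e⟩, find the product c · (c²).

Compute c · (c²) by multiplying left to right and reducing via the relations at each step:
  c · c² = e

Answer: e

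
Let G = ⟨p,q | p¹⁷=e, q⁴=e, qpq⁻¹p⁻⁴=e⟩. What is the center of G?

An element z ∈ Z(G) iff z commutes with every generator.
For example e is central: e·p = p = p·e; e·q = q = q·e.
Whereas p ∉ Z(G) since p·q = pq ≠ p⁴q = q·p.
Checking each of the 68 elements this way gives Z(G) = {e}, of order 1.

Answer: {e}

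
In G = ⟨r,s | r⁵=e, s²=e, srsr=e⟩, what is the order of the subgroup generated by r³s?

|⟨r³s⟩| equals the order of r³s. Compute successive powers until reaching e:
  (r³s)¹ = r³s, (r³s)² = e.
The smallest positive k with (r³s)ᵏ = e is 2, so |⟨r³s⟩| = 2.

Answer: 2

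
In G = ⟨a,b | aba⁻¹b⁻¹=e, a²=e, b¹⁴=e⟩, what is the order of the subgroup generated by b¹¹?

|⟨b¹¹⟩| equals the order of b¹¹. Compute successive powers until reaching e:
  (b¹¹)¹ = b¹¹, (b¹¹)² = b⁸, (b¹¹)³ = b⁵, (b¹¹)⁴ = b², (b¹¹)⁵ = b¹³, (b¹¹)⁶ = b¹⁰, (b¹¹)⁷ = b⁷, (b¹¹)⁸ = b⁴, (b¹¹)⁹ = b, (b¹¹)¹⁰ = b¹², (b¹¹)¹¹ = b⁹, (b¹¹)¹² = b⁶, (b¹¹)¹³ = b³, (b¹¹)¹⁴ = e.
The smallest positive k with (b¹¹)ᵏ = e is 14, so |⟨b¹¹⟩| = 14.

Answer: 14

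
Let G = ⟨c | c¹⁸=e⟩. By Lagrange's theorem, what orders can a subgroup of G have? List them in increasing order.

|G| = 18 = 2 · 3². By Lagrange's theorem the order of any subgroup divides 18; the divisors of 18 are 1, 2, 3, 6, 9, 18.

Answer: 1, 2, 3, 6, 9, 18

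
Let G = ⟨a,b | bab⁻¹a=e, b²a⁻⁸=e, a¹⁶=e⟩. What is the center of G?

An element z ∈ Z(G) iff z commutes with every generator.
For example a⁸ is central: (a⁸)·a = a⁹ = a·(a⁸); (a⁸)·b = b⁻¹ = b·(a⁸).
Whereas a ∉ Z(G) since a·b = ab ≠ a⁷b⁻¹ = b·a.
Checking each of the 32 elements this way gives Z(G) = {e, a⁸}, of order 2.

Answer: {e, a⁸}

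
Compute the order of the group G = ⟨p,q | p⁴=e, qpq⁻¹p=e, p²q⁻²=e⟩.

Enumerate words in the generators, reducing via the relations: the distinct elements are
  {e, p, q, pq, p², p³, q⁻¹, pq⁻¹}.
No further products give new elements, so |G| = 8.

Answer: 8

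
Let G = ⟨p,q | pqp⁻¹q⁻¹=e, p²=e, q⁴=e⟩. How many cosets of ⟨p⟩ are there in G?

First find ord(p) by computing successive powers:
  p¹ = p, p² = e.
So |⟨p⟩| = ord(p) = 2. With |G| = 8, by Lagrange [G : ⟨p⟩] = 8/2 = 4.

Answer: 4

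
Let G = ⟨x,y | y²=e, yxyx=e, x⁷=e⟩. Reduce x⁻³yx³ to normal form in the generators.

Multiply left to right, reducing at each step:
  (x⁴) · y = x⁴y
  (x⁴y) · x³ = xy

Answer: xy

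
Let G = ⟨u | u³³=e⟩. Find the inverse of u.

The order of u is 33 (smallest k with uᵏ = e), so u⁻¹ = u³² = u³².
Check: u · (u³²) → u · u³² = e, giving e as required.

Answer: u³²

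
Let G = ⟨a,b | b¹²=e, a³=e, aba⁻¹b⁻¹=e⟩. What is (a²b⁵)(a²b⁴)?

Compute (a²b⁵) · (a²b⁴) by multiplying left to right and reducing via the relations at each step:
  (a²b⁵) · a² = ab⁵
  (ab⁵) · b⁴ = ab⁹

Answer: ab⁹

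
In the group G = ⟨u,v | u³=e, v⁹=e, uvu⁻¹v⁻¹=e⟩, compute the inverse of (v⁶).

The order of (v⁶) is 3 (smallest k with (v⁶)ᵏ = e), so (v⁶)⁻¹ = (v⁶)² = v³.
Check: (v⁶) · (v³) → (v⁶) · v³ = e, giving e as required.

Answer: v³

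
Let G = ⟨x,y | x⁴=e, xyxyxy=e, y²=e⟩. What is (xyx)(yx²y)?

Compute (xyx) · (yx²y) by multiplying left to right and reducing via the relations at each step:
  (xyx) · y = yx³
  (yx³) · x² = yx
  (yx) · y = x³yx³

Answer: x³yx³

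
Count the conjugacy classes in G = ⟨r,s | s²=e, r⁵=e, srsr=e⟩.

The conjugacy classes (representative and size) are:
  [e] (size 1), [r] (size 2), [r²] (size 2), [s] (size 5).
Class equation: 1 + 2 + 2 + 5 = 10 = |G|. So G has 4 conjugacy classes.

Answer: 4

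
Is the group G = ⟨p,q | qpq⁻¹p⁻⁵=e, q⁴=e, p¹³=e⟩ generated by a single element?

Every cyclic group is abelian. But p·q = pq while q·p = p⁵q, so p·q ≠ q·p and G is not abelian. Hence G is not cyclic.

Answer: No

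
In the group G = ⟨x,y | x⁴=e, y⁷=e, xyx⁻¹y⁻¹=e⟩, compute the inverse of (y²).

The order of (y²) is 7 (smallest k with (y²)ᵏ = e), so (y²)⁻¹ = (y²)⁶ = y⁵.
Check: (y²) · (y⁵) → (y²) · y⁵ = e, giving e as required.

Answer: y⁵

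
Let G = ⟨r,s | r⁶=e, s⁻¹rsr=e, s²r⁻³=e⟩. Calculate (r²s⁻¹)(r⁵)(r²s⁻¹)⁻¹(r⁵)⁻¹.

[(r²s⁻¹), (r⁵)] = (r²s⁻¹)·(r⁵)·(r²s⁻¹)⁻¹·(r⁵)⁻¹.
  (r²s⁻¹) · (r⁵) = s
  s · (r²s) = r
  r · r = r²

Answer: r²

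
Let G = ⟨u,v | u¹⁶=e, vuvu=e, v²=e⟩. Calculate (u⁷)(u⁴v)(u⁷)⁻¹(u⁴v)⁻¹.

[(u⁷), (u⁴v)] = (u⁷)·(u⁴v)·(u⁷)⁻¹·(u⁴v)⁻¹.
  (u⁷) · (u⁴v) = u¹¹v
  (u¹¹v) · (u⁹) = u²v
  (u²v) · (u⁴v) = u¹⁴

Answer: u¹⁴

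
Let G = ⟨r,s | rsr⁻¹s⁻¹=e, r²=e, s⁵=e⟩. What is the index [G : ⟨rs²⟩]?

First find ord(rs²) by computing successive powers:
  (rs²)¹ = rs², (rs²)² = s⁴, (rs²)³ = rs, (rs²)⁴ = s³, (rs²)⁵ = r, (rs²)⁶ = s², (rs²)⁷ = rs⁴, (rs²)⁸ = s, (rs²)⁹ = rs³, (rs²)¹⁰ = e.
So |⟨rs²⟩| = ord(rs²) = 10. With |G| = 10, by Lagrange [G : ⟨rs²⟩] = 10/10 = 1.

Answer: 1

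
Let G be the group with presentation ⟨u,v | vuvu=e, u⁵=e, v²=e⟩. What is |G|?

Enumerate words in the generators, reducing via the relations: the distinct elements are
  {e, u, v, uv, u², u³, u⁴, u²v, u³v, u⁴v}.
No further products give new elements, so |G| = 10.

Answer: 10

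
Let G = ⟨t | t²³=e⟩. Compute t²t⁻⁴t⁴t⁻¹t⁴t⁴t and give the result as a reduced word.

Multiply left to right, reducing at each step:
  (t²) · t⁻⁴ = t²¹
  (t²¹) · t⁴ = t²
  (t²) · t⁻¹ = t
  t · t⁴ = t⁵
  (t⁵) · t⁴ = t⁹
  (t⁹) · t = t¹⁰

Answer: t¹⁰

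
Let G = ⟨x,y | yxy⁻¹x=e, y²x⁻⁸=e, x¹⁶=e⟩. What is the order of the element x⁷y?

Compute successive powers until reaching e:
  (x⁷y)¹ = x⁷y, (x⁷y)² = x⁸, (x⁷y)³ = x⁷y⁻¹, (x⁷y)⁴ = e.
The smallest positive k with (x⁷y)ᵏ = e is 4.

Answer: 4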